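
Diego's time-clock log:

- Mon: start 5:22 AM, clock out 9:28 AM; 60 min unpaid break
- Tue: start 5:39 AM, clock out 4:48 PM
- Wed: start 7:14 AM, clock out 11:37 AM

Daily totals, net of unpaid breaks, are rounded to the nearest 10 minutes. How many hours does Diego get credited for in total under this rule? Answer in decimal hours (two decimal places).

Mon: 5:22 AM–9:28 AM = 4 h 6 min − 60 min = 3 h 6 min → rounds to 3 h 10 min
Tue: 5:39 AM–4:48 PM = 11 h 9 min → rounds to 11 h 10 min
Wed: 7:14 AM–11:37 AM = 4 h 23 min → rounds to 4 h 20 min
Total credited: 18 h 40 min.

18.67 hours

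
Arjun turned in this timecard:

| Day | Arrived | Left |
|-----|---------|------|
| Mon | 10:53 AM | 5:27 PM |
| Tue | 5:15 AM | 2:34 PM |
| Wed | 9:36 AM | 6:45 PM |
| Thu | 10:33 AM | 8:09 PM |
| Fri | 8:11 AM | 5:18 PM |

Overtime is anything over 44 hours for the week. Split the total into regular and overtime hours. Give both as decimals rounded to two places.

Mon: 10:53 AM–5:27 PM = 6 h 34 min
Tue: 5:15 AM–2:34 PM = 9 h 19 min
Wed: 9:36 AM–6:45 PM = 9 h 9 min
Thu: 10:33 AM–8:09 PM = 9 h 36 min
Fri: 8:11 AM–5:18 PM = 9 h 7 min
Total worked: 43 h 45 min = 43.75 h.
Threshold 44 h → overtime 0 h 0 min, regular 43 h 45 min.

Regular 43.75 hours, overtime 0.00 hours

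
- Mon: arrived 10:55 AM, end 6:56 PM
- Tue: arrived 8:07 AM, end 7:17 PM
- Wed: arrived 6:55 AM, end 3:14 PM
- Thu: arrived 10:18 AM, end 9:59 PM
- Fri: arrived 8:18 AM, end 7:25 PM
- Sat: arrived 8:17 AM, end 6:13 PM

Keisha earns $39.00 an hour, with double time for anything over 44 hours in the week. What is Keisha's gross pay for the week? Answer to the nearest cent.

Mon: 10:55 AM–6:56 PM = 8 h 1 min
Tue: 8:07 AM–7:17 PM = 11 h 10 min
Wed: 6:55 AM–3:14 PM = 8 h 19 min
Thu: 10:18 AM–9:59 PM = 11 h 41 min
Fri: 8:18 AM–7:25 PM = 11 h 7 min
Sat: 8:17 AM–6:13 PM = 9 h 56 min
Total worked: 60 h 14 min = 3614 min.
Regular 44 h 0 min = 2640 min at $39.00/h; overtime 16 h 14 min = 974 min at $78.00/h.
Pay = (2640 × $39.00 + 974 × $78.00) ÷ 60 = $2982.20.

$2982.20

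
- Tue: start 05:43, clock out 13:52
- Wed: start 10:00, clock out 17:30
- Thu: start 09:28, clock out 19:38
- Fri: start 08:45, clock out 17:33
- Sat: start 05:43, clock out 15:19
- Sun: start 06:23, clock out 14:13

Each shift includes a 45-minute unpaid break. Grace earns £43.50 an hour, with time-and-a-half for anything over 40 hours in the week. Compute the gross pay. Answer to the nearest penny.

Tue: 05:43–13:52 = 8 h 9 min; less 45 min break → 7 h 24 min
Wed: 10:00–17:30 = 7 h 30 min; less 45 min break → 6 h 45 min
Thu: 09:28–19:38 = 10 h 10 min; less 45 min break → 9 h 25 min
Fri: 08:45–17:33 = 8 h 48 min; less 45 min break → 8 h 3 min
Sat: 05:43–15:19 = 9 h 36 min; less 45 min break → 8 h 51 min
Sun: 06:23–14:13 = 7 h 50 min; less 45 min break → 7 h 5 min
Total worked: 47 h 33 min = 2853 min.
Regular 40 h 0 min = 2400 min at £43.50/h; overtime 7 h 33 min = 453 min at £65.25/h.
Pay = (2400 × £43.50 + 453 × £65.25) ÷ 60 = £2232.64.

£2232.64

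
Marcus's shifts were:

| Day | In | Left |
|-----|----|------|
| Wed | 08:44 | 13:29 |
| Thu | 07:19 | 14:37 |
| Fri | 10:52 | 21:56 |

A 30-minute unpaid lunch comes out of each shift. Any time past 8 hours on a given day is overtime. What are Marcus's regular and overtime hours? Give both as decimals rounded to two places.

Wed: 08:44–13:29 = 4 h 45 min; less 30 min break → 4 h 15 min
Thu: 07:19–14:37 = 7 h 18 min; less 30 min break → 6 h 48 min
Fri: 10:52–21:56 = 11 h 4 min; less 30 min break → 10 h 34 min
Wed reg 4 h 15 min / OT 0 h 0 min; Thu reg 6 h 48 min / OT 0 h 0 min; Fri reg 8 h 0 min / OT 2 h 34 min.
Totals: regular 19 h 3 min, overtime 2 h 34 min.

Regular 19.05 hours, overtime 2.57 hours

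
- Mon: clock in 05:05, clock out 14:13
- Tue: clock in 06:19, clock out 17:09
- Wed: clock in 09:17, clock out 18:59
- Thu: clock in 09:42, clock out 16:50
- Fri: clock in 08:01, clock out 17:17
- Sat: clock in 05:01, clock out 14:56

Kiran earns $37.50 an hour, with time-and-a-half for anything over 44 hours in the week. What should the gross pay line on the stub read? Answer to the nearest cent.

Mon: 05:05–14:13 = 9 h 8 min
Tue: 06:19–17:09 = 10 h 50 min
Wed: 09:17–18:59 = 9 h 42 min
Thu: 09:42–16:50 = 7 h 8 min
Fri: 08:01–17:17 = 9 h 16 min
Sat: 05:01–14:56 = 9 h 55 min
Total worked: 55 h 59 min = 3359 min.
Regular 44 h 0 min = 2640 min at $37.50/h; overtime 11 h 59 min = 719 min at $56.25/h.
Pay = (2640 × $37.50 + 719 × $56.25) ÷ 60 = $2324.06.

$2324.06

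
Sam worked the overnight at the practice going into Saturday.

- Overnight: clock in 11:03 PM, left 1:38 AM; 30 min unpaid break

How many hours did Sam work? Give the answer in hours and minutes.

2 h 5 min

Overnight: 11:03 PM → midnight = 0 h 57 min; midnight → 1:38 AM = 1 h 38 min; span 2 h 35 min; less 30 min break → 2 h 5 min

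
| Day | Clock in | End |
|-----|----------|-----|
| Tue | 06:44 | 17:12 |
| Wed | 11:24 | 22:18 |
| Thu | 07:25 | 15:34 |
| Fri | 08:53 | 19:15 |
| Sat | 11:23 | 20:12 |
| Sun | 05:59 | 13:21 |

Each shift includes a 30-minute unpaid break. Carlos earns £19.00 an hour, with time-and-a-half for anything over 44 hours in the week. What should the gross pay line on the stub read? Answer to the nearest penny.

£1094.40

Tue: 06:44–17:12 = 10 h 28 min; less 30 min break → 9 h 58 min
Wed: 11:24–22:18 = 10 h 54 min; less 30 min break → 10 h 24 min
Thu: 07:25–15:34 = 8 h 9 min; less 30 min break → 7 h 39 min
Fri: 08:53–19:15 = 10 h 22 min; less 30 min break → 9 h 52 min
Sat: 11:23–20:12 = 8 h 49 min; less 30 min break → 8 h 19 min
Sun: 05:59–13:21 = 7 h 22 min; less 30 min break → 6 h 52 min
Total worked: 53 h 4 min = 3184 min.
Regular 44 h 0 min = 2640 min at £19.00/h; overtime 9 h 4 min = 544 min at £28.50/h.
Pay = (2640 × £19.00 + 544 × £28.50) ÷ 60 = £1094.40.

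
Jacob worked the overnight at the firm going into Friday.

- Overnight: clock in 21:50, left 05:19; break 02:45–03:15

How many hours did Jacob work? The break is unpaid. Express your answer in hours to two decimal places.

Overnight: 21:50 → midnight = 2 h 10 min; midnight → 05:19 = 5 h 19 min; span 7 h 29 min; less 30 min break → 6 h 59 min

6.98 hours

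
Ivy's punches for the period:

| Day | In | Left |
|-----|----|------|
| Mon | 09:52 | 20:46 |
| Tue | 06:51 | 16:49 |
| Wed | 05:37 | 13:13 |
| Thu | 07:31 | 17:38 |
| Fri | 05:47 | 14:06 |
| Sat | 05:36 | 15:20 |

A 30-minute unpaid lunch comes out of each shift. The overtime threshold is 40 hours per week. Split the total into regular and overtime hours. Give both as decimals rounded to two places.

Regular 40.00 hours, overtime 13.63 hours

Mon: 09:52–20:46 = 10 h 54 min; less 30 min break → 10 h 24 min
Tue: 06:51–16:49 = 9 h 58 min; less 30 min break → 9 h 28 min
Wed: 05:37–13:13 = 7 h 36 min; less 30 min break → 7 h 6 min
Thu: 07:31–17:38 = 10 h 7 min; less 30 min break → 9 h 37 min
Fri: 05:47–14:06 = 8 h 19 min; less 30 min break → 7 h 49 min
Sat: 05:36–15:20 = 9 h 44 min; less 30 min break → 9 h 14 min
Total worked: 53 h 38 min = 53.63 h.
Threshold 40 h → overtime 13 h 38 min, regular 40 h 0 min.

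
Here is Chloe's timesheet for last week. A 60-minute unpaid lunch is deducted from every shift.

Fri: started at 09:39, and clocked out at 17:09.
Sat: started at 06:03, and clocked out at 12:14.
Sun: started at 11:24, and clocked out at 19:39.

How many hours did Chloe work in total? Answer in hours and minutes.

18 h 56 min

Fri: 09:39–17:09 = 7 h 30 min; less 60 min break → 6 h 30 min
Sat: 06:03–12:14 = 6 h 11 min; less 60 min break → 5 h 11 min
Sun: 11:24–19:39 = 8 h 15 min; less 60 min break → 7 h 15 min
Total: 6 h 30 min + 5 h 11 min + 7 h 15 min = 18 h 56 min.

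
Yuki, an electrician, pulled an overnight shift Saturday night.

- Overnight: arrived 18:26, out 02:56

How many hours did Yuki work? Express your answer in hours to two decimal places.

Overnight: 18:26 → midnight = 5 h 34 min; midnight → 02:56 = 2 h 56 min; span 8 h 30 min

8.50 hours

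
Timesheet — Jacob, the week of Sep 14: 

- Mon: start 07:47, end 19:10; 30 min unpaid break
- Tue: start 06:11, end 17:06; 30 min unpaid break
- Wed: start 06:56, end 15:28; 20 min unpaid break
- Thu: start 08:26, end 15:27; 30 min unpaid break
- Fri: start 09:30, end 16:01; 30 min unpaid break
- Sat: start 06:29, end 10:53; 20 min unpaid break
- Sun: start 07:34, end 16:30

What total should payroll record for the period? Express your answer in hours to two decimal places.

55.03 hours

Mon: 07:47–19:10 = 11 h 23 min; less 30 min break → 10 h 53 min
Tue: 06:11–17:06 = 10 h 55 min; less 30 min break → 10 h 25 min
Wed: 06:56–15:28 = 8 h 32 min; less 20 min break → 8 h 12 min
Thu: 08:26–15:27 = 7 h 1 min; less 30 min break → 6 h 31 min
Fri: 09:30–16:01 = 6 h 31 min; less 30 min break → 6 h 1 min
Sat: 06:29–10:53 = 4 h 24 min; less 20 min break → 4 h 4 min
Sun: 07:34–16:30 = 8 h 56 min
Total: 10 h 53 min + 10 h 25 min + 8 h 12 min + 6 h 31 min + 6 h 1 min + 4 h 4 min + 8 h 56 min = 55 h 2 min.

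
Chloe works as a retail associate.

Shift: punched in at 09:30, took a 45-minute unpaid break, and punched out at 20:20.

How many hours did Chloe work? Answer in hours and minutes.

10 h 5 min

Shift: 09:30–20:20 = 10 h 50 min; less 45 min break → 10 h 5 min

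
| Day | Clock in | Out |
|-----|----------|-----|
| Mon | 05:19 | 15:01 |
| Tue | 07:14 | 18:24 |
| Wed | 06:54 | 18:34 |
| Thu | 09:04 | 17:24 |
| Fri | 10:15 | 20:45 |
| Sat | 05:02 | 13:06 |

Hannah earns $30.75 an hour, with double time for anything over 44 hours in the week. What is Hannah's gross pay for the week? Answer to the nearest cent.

$2302.15

Mon: 05:19–15:01 = 9 h 42 min
Tue: 07:14–18:24 = 11 h 10 min
Wed: 06:54–18:34 = 11 h 40 min
Thu: 09:04–17:24 = 8 h 20 min
Fri: 10:15–20:45 = 10 h 30 min
Sat: 05:02–13:06 = 8 h 4 min
Total worked: 59 h 26 min = 3566 min.
Regular 44 h 0 min = 2640 min at $30.75/h; overtime 15 h 26 min = 926 min at $61.50/h.
Pay = (2640 × $30.75 + 926 × $61.50) ÷ 60 = $2302.15.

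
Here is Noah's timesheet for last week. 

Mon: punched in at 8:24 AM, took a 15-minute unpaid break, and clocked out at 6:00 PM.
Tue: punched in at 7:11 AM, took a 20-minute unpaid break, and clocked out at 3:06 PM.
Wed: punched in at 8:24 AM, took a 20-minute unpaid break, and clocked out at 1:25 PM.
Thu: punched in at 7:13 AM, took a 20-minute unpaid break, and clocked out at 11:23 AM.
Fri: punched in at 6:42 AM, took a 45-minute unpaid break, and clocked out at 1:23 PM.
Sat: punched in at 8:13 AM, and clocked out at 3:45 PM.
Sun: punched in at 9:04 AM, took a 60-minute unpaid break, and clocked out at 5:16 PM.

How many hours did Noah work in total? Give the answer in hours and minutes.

46 h 7 min

Mon: 8:24 AM–6:00 PM = 9 h 36 min; less 15 min break → 9 h 21 min
Tue: 7:11 AM–3:06 PM = 7 h 55 min; less 20 min break → 7 h 35 min
Wed: 8:24 AM–1:25 PM = 5 h 1 min; less 20 min break → 4 h 41 min
Thu: 7:13 AM–11:23 AM = 4 h 10 min; less 20 min break → 3 h 50 min
Fri: 6:42 AM–1:23 PM = 6 h 41 min; less 45 min break → 5 h 56 min
Sat: 8:13 AM–3:45 PM = 7 h 32 min
Sun: 9:04 AM–5:16 PM = 8 h 12 min; less 60 min break → 7 h 12 min
Total: 9 h 21 min + 7 h 35 min + 4 h 41 min + 3 h 50 min + 5 h 56 min + 7 h 32 min + 7 h 12 min = 46 h 7 min.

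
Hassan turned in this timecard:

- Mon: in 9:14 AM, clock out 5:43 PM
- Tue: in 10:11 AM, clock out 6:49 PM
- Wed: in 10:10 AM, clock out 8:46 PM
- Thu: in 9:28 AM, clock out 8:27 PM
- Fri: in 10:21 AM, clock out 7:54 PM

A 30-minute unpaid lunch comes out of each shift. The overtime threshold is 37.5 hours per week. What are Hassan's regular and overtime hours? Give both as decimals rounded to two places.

Mon: 9:14 AM–5:43 PM = 8 h 29 min; less 30 min break → 7 h 59 min
Tue: 10:11 AM–6:49 PM = 8 h 38 min; less 30 min break → 8 h 8 min
Wed: 10:10 AM–8:46 PM = 10 h 36 min; less 30 min break → 10 h 6 min
Thu: 9:28 AM–8:27 PM = 10 h 59 min; less 30 min break → 10 h 29 min
Fri: 10:21 AM–7:54 PM = 9 h 33 min; less 30 min break → 9 h 3 min
Total worked: 45 h 45 min = 45.75 h.
Threshold 37.5 h → overtime 8 h 15 min, regular 37 h 30 min.

Regular 37.50 hours, overtime 8.25 hours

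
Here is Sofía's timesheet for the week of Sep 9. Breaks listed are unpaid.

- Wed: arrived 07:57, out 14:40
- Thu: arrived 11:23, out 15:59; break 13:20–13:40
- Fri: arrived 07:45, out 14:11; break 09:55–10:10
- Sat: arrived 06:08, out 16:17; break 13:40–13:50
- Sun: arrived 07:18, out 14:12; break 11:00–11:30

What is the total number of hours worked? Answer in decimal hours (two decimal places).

Wed: 07:57–14:40 = 6 h 43 min
Thu: 11:23–15:59 = 4 h 36 min; less 20 min break → 4 h 16 min
Fri: 07:45–14:11 = 6 h 26 min; less 15 min break → 6 h 11 min
Sat: 06:08–16:17 = 10 h 9 min; less 10 min break → 9 h 59 min
Sun: 07:18–14:12 = 6 h 54 min; less 30 min break → 6 h 24 min
Total: 6 h 43 min + 4 h 16 min + 6 h 11 min + 9 h 59 min + 6 h 24 min = 33 h 33 min.

33.55 hours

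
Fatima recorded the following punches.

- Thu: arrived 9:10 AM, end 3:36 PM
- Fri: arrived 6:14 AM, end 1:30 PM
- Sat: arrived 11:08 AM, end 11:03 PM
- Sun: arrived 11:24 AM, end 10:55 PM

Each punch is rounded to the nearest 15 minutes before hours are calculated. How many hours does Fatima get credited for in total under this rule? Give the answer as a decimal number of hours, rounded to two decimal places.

Thu: in 9:10 AM→9:15 AM, out 3:36 PM→3:30 PM; 6 h 15 min
Fri: in 6:14 AM→6:15 AM, out 1:30 PM→1:30 PM; 7 h 15 min
Sat: in 11:08 AM→11:15 AM, out 11:03 PM→11:00 PM; 11 h 45 min
Sun: in 11:24 AM→11:30 AM, out 10:55 PM→11:00 PM; 11 h 30 min
Total credited: 36 h 45 min.

36.75 hours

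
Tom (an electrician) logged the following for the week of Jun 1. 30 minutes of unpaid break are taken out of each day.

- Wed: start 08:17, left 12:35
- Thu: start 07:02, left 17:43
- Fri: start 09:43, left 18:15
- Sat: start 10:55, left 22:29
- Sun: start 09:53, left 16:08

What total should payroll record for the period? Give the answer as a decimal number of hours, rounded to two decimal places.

Wed: 08:17–12:35 = 4 h 18 min; less 30 min break → 3 h 48 min
Thu: 07:02–17:43 = 10 h 41 min; less 30 min break → 10 h 11 min
Fri: 09:43–18:15 = 8 h 32 min; less 30 min break → 8 h 2 min
Sat: 10:55–22:29 = 11 h 34 min; less 30 min break → 11 h 4 min
Sun: 09:53–16:08 = 6 h 15 min; less 30 min break → 5 h 45 min
Total: 3 h 48 min + 10 h 11 min + 8 h 2 min + 11 h 4 min + 5 h 45 min = 38 h 50 min.

38.83 hours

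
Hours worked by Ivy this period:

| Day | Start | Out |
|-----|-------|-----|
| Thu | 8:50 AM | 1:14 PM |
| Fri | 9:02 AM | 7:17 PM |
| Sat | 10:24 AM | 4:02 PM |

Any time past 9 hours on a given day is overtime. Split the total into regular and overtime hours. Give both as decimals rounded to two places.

Regular 19.03 hours, overtime 1.25 hours

Thu: 8:50 AM–1:14 PM = 4 h 24 min
Fri: 9:02 AM–7:17 PM = 10 h 15 min
Sat: 10:24 AM–4:02 PM = 5 h 38 min
Thu reg 4 h 24 min / OT 0 h 0 min; Fri reg 9 h 0 min / OT 1 h 15 min; Sat reg 5 h 38 min / OT 0 h 0 min.
Totals: regular 19 h 2 min, overtime 1 h 15 min.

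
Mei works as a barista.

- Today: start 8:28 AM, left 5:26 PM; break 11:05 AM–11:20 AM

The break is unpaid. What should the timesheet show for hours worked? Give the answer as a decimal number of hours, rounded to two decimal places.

8.72 hours

Today: 8:28 AM–5:26 PM = 8 h 58 min; less 15 min break → 8 h 43 min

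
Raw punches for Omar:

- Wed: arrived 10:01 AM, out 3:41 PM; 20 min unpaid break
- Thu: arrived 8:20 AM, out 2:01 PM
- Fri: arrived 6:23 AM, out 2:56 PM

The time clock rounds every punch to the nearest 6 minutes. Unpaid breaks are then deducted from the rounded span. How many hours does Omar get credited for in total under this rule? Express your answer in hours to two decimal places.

Wed: in 10:01 AM→10:00 AM, out 3:41 PM→3:42 PM; 5 h 42 min − 20 min = 5 h 22 min
Thu: in 8:20 AM→8:18 AM, out 2:01 PM→2:00 PM; 5 h 42 min
Fri: in 6:23 AM→6:24 AM, out 2:56 PM→2:54 PM; 8 h 30 min
Total credited: 19 h 34 min.

19.57 hours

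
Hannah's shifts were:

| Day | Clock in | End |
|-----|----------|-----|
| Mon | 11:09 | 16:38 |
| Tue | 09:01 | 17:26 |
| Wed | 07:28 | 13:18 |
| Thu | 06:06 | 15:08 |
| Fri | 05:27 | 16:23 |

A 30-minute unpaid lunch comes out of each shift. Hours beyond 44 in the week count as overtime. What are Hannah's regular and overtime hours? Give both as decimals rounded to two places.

Regular 37.20 hours, overtime 0.00 hours

Mon: 11:09–16:38 = 5 h 29 min; less 30 min break → 4 h 59 min
Tue: 09:01–17:26 = 8 h 25 min; less 30 min break → 7 h 55 min
Wed: 07:28–13:18 = 5 h 50 min; less 30 min break → 5 h 20 min
Thu: 06:06–15:08 = 9 h 2 min; less 30 min break → 8 h 32 min
Fri: 05:27–16:23 = 10 h 56 min; less 30 min break → 10 h 26 min
Total worked: 37 h 12 min = 37.20 h.
Threshold 44 h → overtime 0 h 0 min, regular 37 h 12 min.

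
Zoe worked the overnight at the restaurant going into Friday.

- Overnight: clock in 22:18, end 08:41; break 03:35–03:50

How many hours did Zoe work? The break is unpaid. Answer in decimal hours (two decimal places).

Overnight: 22:18 → midnight = 1 h 42 min; midnight → 08:41 = 8 h 41 min; span 10 h 23 min; less 15 min break → 10 h 8 min

10.13 hours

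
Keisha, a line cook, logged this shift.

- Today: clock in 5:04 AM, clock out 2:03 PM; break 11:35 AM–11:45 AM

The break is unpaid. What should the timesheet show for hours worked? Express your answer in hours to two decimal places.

8.82 hours

Today: 5:04 AM–2:03 PM = 8 h 59 min; less 10 min break → 8 h 49 min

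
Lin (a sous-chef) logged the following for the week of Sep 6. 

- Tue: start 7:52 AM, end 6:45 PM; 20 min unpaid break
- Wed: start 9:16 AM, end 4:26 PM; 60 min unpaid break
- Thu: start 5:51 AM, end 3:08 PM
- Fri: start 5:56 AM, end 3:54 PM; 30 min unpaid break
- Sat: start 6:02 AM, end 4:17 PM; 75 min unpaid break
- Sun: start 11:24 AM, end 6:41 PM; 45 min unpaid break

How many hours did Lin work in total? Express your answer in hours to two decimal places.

Tue: 7:52 AM–6:45 PM = 10 h 53 min; less 20 min break → 10 h 33 min
Wed: 9:16 AM–4:26 PM = 7 h 10 min; less 60 min break → 6 h 10 min
Thu: 5:51 AM–3:08 PM = 9 h 17 min
Fri: 5:56 AM–3:54 PM = 9 h 58 min; less 30 min break → 9 h 28 min
Sat: 6:02 AM–4:17 PM = 10 h 15 min; less 75 min break → 9 h 0 min
Sun: 11:24 AM–6:41 PM = 7 h 17 min; less 45 min break → 6 h 32 min
Total: 10 h 33 min + 6 h 10 min + 9 h 17 min + 9 h 28 min + 9 h 0 min + 6 h 32 min = 51 h 0 min.

51.00 hours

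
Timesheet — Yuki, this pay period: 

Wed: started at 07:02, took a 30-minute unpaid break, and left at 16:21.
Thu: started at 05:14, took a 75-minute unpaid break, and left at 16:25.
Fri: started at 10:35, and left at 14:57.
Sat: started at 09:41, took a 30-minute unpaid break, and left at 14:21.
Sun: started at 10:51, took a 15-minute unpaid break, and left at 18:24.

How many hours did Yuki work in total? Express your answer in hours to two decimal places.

34.58 hours

Wed: 07:02–16:21 = 9 h 19 min; less 30 min break → 8 h 49 min
Thu: 05:14–16:25 = 11 h 11 min; less 75 min break → 9 h 56 min
Fri: 10:35–14:57 = 4 h 22 min
Sat: 09:41–14:21 = 4 h 40 min; less 30 min break → 4 h 10 min
Sun: 10:51–18:24 = 7 h 33 min; less 15 min break → 7 h 18 min
Total: 8 h 49 min + 9 h 56 min + 4 h 22 min + 4 h 10 min + 7 h 18 min = 34 h 35 min.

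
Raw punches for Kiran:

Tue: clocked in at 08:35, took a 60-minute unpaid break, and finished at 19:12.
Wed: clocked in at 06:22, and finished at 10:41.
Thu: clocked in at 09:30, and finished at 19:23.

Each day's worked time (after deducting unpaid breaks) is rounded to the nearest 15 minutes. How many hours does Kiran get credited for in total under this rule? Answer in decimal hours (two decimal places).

23.75 hours

Tue: 08:35–19:12 = 10 h 37 min − 60 min = 9 h 37 min → rounds to 9 h 30 min
Wed: 06:22–10:41 = 4 h 19 min → rounds to 4 h 15 min
Thu: 09:30–19:23 = 9 h 53 min → rounds to 10 h 0 min
Total credited: 23 h 45 min.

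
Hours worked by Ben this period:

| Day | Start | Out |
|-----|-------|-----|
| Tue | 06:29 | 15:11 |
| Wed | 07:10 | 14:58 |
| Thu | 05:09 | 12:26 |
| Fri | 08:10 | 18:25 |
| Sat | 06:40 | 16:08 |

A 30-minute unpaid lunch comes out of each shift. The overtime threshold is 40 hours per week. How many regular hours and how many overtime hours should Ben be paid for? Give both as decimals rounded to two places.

Regular 40.00 hours, overtime 1.00 hours

Tue: 06:29–15:11 = 8 h 42 min; less 30 min break → 8 h 12 min
Wed: 07:10–14:58 = 7 h 48 min; less 30 min break → 7 h 18 min
Thu: 05:09–12:26 = 7 h 17 min; less 30 min break → 6 h 47 min
Fri: 08:10–18:25 = 10 h 15 min; less 30 min break → 9 h 45 min
Sat: 06:40–16:08 = 9 h 28 min; less 30 min break → 8 h 58 min
Total worked: 41 h 0 min = 41.00 h.
Threshold 40 h → overtime 1 h 0 min, regular 40 h 0 min.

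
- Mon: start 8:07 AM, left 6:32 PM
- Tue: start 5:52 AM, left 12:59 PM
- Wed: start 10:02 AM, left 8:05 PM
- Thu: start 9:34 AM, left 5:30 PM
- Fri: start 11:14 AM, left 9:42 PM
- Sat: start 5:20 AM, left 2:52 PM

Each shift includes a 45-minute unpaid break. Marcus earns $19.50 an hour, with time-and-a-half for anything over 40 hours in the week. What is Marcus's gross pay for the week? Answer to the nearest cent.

Mon: 8:07 AM–6:32 PM = 10 h 25 min; less 45 min break → 9 h 40 min
Tue: 5:52 AM–12:59 PM = 7 h 7 min; less 45 min break → 6 h 22 min
Wed: 10:02 AM–8:05 PM = 10 h 3 min; less 45 min break → 9 h 18 min
Thu: 9:34 AM–5:30 PM = 7 h 56 min; less 45 min break → 7 h 11 min
Fri: 11:14 AM–9:42 PM = 10 h 28 min; less 45 min break → 9 h 43 min
Sat: 5:20 AM–2:52 PM = 9 h 32 min; less 45 min break → 8 h 47 min
Total worked: 51 h 1 min = 3061 min.
Regular 40 h 0 min = 2400 min at $19.50/h; overtime 11 h 1 min = 661 min at $29.25/h.
Pay = (2400 × $19.50 + 661 × $29.25) ÷ 60 = $1102.24.

$1102.24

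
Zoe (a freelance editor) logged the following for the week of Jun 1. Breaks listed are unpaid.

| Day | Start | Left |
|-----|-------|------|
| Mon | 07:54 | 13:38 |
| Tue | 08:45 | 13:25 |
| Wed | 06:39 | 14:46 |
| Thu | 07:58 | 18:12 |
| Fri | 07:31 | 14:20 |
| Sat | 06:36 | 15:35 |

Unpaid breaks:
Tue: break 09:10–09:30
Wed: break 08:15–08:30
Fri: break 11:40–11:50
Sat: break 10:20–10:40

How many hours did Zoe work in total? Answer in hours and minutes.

Mon: 07:54–13:38 = 5 h 44 min
Tue: 08:45–13:25 = 4 h 40 min; less 20 min break → 4 h 20 min
Wed: 06:39–14:46 = 8 h 7 min; less 15 min break → 7 h 52 min
Thu: 07:58–18:12 = 10 h 14 min
Fri: 07:31–14:20 = 6 h 49 min; less 10 min break → 6 h 39 min
Sat: 06:36–15:35 = 8 h 59 min; less 20 min break → 8 h 39 min
Total: 5 h 44 min + 4 h 20 min + 7 h 52 min + 10 h 14 min + 6 h 39 min + 8 h 39 min = 43 h 28 min.

43 h 28 min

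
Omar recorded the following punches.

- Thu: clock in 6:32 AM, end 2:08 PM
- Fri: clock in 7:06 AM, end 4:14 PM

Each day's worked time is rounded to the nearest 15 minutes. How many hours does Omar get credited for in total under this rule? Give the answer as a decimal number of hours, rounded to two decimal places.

Thu: 6:32 AM–2:08 PM = 7 h 36 min → rounds to 7 h 30 min
Fri: 7:06 AM–4:14 PM = 9 h 8 min → rounds to 9 h 15 min
Total credited: 16 h 45 min.

16.75 hours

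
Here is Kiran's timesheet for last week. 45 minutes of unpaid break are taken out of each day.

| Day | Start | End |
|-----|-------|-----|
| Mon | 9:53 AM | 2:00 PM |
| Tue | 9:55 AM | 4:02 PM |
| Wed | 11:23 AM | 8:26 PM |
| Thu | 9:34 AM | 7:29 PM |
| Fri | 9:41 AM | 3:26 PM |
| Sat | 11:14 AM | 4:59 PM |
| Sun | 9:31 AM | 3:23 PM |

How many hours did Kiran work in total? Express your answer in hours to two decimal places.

Mon: 9:53 AM–2:00 PM = 4 h 7 min; less 45 min break → 3 h 22 min
Tue: 9:55 AM–4:02 PM = 6 h 7 min; less 45 min break → 5 h 22 min
Wed: 11:23 AM–8:26 PM = 9 h 3 min; less 45 min break → 8 h 18 min
Thu: 9:34 AM–7:29 PM = 9 h 55 min; less 45 min break → 9 h 10 min
Fri: 9:41 AM–3:26 PM = 5 h 45 min; less 45 min break → 5 h 0 min
Sat: 11:14 AM–4:59 PM = 5 h 45 min; less 45 min break → 5 h 0 min
Sun: 9:31 AM–3:23 PM = 5 h 52 min; less 45 min break → 5 h 7 min
Total: 3 h 22 min + 5 h 22 min + 8 h 18 min + 9 h 10 min + 5 h 0 min + 5 h 0 min + 5 h 7 min = 41 h 19 min.

41.32 hours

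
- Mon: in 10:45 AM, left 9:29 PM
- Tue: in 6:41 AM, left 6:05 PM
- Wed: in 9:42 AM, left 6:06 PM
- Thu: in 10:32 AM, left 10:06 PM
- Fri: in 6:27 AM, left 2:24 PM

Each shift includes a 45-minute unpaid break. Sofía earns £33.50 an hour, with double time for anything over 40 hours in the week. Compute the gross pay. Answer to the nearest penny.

Mon: 10:45 AM–9:29 PM = 10 h 44 min; less 45 min break → 9 h 59 min
Tue: 6:41 AM–6:05 PM = 11 h 24 min; less 45 min break → 10 h 39 min
Wed: 9:42 AM–6:06 PM = 8 h 24 min; less 45 min break → 7 h 39 min
Thu: 10:32 AM–10:06 PM = 11 h 34 min; less 45 min break → 10 h 49 min
Fri: 6:27 AM–2:24 PM = 7 h 57 min; less 45 min break → 7 h 12 min
Total worked: 46 h 18 min = 2778 min.
Regular 40 h 0 min = 2400 min at £33.50/h; overtime 6 h 18 min = 378 min at £67.00/h.
Pay = (2400 × £33.50 + 378 × £67.00) ÷ 60 = £1762.10.

£1762.10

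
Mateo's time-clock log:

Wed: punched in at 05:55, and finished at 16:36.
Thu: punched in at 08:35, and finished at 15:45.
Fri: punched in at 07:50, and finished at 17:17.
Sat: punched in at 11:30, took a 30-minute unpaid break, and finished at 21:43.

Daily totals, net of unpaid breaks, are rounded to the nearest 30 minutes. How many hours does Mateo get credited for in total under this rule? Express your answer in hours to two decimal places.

36.50 hours

Wed: 05:55–16:36 = 10 h 41 min → rounds to 10 h 30 min
Thu: 08:35–15:45 = 7 h 10 min → rounds to 7 h 0 min
Fri: 07:50–17:17 = 9 h 27 min → rounds to 9 h 30 min
Sat: 11:30–21:43 = 10 h 13 min − 30 min = 9 h 43 min → rounds to 9 h 30 min
Total credited: 36 h 30 min.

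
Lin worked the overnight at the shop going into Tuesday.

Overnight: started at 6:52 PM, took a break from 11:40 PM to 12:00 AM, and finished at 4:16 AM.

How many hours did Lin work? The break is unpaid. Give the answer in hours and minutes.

Overnight: 6:52 PM → midnight = 5 h 8 min; midnight → 4:16 AM = 4 h 16 min; span 9 h 24 min; less 20 min break → 9 h 4 min

9 h 4 min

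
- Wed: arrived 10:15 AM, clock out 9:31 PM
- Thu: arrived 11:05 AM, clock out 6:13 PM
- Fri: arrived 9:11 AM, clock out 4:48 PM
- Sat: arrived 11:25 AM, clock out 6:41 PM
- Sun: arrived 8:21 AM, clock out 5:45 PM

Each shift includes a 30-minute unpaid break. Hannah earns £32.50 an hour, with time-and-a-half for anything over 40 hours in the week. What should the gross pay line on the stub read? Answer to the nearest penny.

Wed: 10:15 AM–9:31 PM = 11 h 16 min; less 30 min break → 10 h 46 min
Thu: 11:05 AM–6:13 PM = 7 h 8 min; less 30 min break → 6 h 38 min
Fri: 9:11 AM–4:48 PM = 7 h 37 min; less 30 min break → 7 h 7 min
Sat: 11:25 AM–6:41 PM = 7 h 16 min; less 30 min break → 6 h 46 min
Sun: 8:21 AM–5:45 PM = 9 h 24 min; less 30 min break → 8 h 54 min
Total worked: 40 h 11 min = 2411 min.
Regular 40 h 0 min = 2400 min at £32.50/h; overtime 0 h 11 min = 11 min at £48.75/h.
Pay = (2400 × £32.50 + 11 × £48.75) ÷ 60 = £1308.94.

£1308.94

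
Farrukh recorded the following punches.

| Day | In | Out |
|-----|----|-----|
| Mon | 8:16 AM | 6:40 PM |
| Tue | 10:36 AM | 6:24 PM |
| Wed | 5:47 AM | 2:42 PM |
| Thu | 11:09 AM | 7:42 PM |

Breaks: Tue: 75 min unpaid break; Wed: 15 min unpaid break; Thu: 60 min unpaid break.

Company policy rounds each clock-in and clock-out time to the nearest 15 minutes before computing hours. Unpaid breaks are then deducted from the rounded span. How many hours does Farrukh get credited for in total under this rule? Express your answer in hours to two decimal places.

33.50 hours

Mon: in 8:16 AM→8:15 AM, out 6:40 PM→6:45 PM; 10 h 30 min
Tue: in 10:36 AM→10:30 AM, out 6:24 PM→6:30 PM; 8 h 0 min − 75 min = 6 h 45 min
Wed: in 5:47 AM→5:45 AM, out 2:42 PM→2:45 PM; 9 h 0 min − 15 min = 8 h 45 min
Thu: in 11:09 AM→11:15 AM, out 7:42 PM→7:45 PM; 8 h 30 min − 60 min = 7 h 30 min
Total credited: 33 h 30 min.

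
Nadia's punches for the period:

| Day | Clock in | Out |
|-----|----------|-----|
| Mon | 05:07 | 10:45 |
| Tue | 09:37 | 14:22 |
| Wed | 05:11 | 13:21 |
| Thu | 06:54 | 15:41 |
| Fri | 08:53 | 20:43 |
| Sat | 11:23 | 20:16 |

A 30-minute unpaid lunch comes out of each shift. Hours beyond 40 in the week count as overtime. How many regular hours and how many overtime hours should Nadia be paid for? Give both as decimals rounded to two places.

Mon: 05:07–10:45 = 5 h 38 min; less 30 min break → 5 h 8 min
Tue: 09:37–14:22 = 4 h 45 min; less 30 min break → 4 h 15 min
Wed: 05:11–13:21 = 8 h 10 min; less 30 min break → 7 h 40 min
Thu: 06:54–15:41 = 8 h 47 min; less 30 min break → 8 h 17 min
Fri: 08:53–20:43 = 11 h 50 min; less 30 min break → 11 h 20 min
Sat: 11:23–20:16 = 8 h 53 min; less 30 min break → 8 h 23 min
Total worked: 45 h 3 min = 45.05 h.
Threshold 40 h → overtime 5 h 3 min, regular 40 h 0 min.

Regular 40.00 hours, overtime 5.05 hours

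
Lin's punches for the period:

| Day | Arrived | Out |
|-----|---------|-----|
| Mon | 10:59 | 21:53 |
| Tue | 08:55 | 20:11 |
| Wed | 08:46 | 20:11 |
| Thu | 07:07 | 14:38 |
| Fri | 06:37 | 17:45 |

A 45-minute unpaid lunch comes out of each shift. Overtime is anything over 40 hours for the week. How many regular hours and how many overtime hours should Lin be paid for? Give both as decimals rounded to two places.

Regular 40.00 hours, overtime 8.48 hours

Mon: 10:59–21:53 = 10 h 54 min; less 45 min break → 10 h 9 min
Tue: 08:55–20:11 = 11 h 16 min; less 45 min break → 10 h 31 min
Wed: 08:46–20:11 = 11 h 25 min; less 45 min break → 10 h 40 min
Thu: 07:07–14:38 = 7 h 31 min; less 45 min break → 6 h 46 min
Fri: 06:37–17:45 = 11 h 8 min; less 45 min break → 10 h 23 min
Total worked: 48 h 29 min = 48.48 h.
Threshold 40 h → overtime 8 h 29 min, regular 40 h 0 min.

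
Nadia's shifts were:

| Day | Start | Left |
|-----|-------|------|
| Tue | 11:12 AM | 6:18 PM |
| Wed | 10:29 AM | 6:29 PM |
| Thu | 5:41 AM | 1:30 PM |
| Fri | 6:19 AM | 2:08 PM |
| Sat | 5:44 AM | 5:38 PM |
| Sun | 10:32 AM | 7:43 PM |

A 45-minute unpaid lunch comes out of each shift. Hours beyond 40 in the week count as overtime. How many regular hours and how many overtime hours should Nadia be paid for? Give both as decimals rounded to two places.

Regular 40.00 hours, overtime 7.32 hours

Tue: 11:12 AM–6:18 PM = 7 h 6 min; less 45 min break → 6 h 21 min
Wed: 10:29 AM–6:29 PM = 8 h 0 min; less 45 min break → 7 h 15 min
Thu: 5:41 AM–1:30 PM = 7 h 49 min; less 45 min break → 7 h 4 min
Fri: 6:19 AM–2:08 PM = 7 h 49 min; less 45 min break → 7 h 4 min
Sat: 5:44 AM–5:38 PM = 11 h 54 min; less 45 min break → 11 h 9 min
Sun: 10:32 AM–7:43 PM = 9 h 11 min; less 45 min break → 8 h 26 min
Total worked: 47 h 19 min = 47.32 h.
Threshold 40 h → overtime 7 h 19 min, regular 40 h 0 min.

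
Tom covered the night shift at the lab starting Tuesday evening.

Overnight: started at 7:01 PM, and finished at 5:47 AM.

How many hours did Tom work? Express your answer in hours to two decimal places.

10.77 hours

Overnight: 7:01 PM → midnight = 4 h 59 min; midnight → 5:47 AM = 5 h 47 min; span 10 h 46 min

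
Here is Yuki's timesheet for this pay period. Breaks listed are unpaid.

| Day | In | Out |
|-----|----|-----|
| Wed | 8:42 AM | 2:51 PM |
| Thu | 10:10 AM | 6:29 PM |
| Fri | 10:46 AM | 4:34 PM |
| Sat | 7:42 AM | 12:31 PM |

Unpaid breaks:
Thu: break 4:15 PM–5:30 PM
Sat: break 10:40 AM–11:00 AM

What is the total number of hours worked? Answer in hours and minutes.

Wed: 8:42 AM–2:51 PM = 6 h 9 min
Thu: 10:10 AM–6:29 PM = 8 h 19 min; less 75 min break → 7 h 4 min
Fri: 10:46 AM–4:34 PM = 5 h 48 min
Sat: 7:42 AM–12:31 PM = 4 h 49 min; less 20 min break → 4 h 29 min
Total: 6 h 9 min + 7 h 4 min + 5 h 48 min + 4 h 29 min = 23 h 30 min.

23 h 30 min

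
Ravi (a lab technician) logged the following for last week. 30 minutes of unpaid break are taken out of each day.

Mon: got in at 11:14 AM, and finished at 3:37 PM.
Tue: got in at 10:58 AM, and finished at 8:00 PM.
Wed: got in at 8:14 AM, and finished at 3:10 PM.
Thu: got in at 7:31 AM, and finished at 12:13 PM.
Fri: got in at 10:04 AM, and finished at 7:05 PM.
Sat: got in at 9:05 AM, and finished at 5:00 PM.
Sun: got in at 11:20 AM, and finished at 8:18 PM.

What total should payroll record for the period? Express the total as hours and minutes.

47 h 27 min

Mon: 11:14 AM–3:37 PM = 4 h 23 min; less 30 min break → 3 h 53 min
Tue: 10:58 AM–8:00 PM = 9 h 2 min; less 30 min break → 8 h 32 min
Wed: 8:14 AM–3:10 PM = 6 h 56 min; less 30 min break → 6 h 26 min
Thu: 7:31 AM–12:13 PM = 4 h 42 min; less 30 min break → 4 h 12 min
Fri: 10:04 AM–7:05 PM = 9 h 1 min; less 30 min break → 8 h 31 min
Sat: 9:05 AM–5:00 PM = 7 h 55 min; less 30 min break → 7 h 25 min
Sun: 11:20 AM–8:18 PM = 8 h 58 min; less 30 min break → 8 h 28 min
Total: 3 h 53 min + 8 h 32 min + 6 h 26 min + 4 h 12 min + 8 h 31 min + 7 h 25 min + 8 h 28 min = 47 h 27 min.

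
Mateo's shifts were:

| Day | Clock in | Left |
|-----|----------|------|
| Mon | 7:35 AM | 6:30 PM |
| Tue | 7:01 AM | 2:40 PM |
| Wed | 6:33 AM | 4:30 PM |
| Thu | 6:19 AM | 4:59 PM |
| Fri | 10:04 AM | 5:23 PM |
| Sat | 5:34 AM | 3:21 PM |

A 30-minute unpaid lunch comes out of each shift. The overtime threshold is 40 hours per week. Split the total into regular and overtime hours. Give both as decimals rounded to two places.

Mon: 7:35 AM–6:30 PM = 10 h 55 min; less 30 min break → 10 h 25 min
Tue: 7:01 AM–2:40 PM = 7 h 39 min; less 30 min break → 7 h 9 min
Wed: 6:33 AM–4:30 PM = 9 h 57 min; less 30 min break → 9 h 27 min
Thu: 6:19 AM–4:59 PM = 10 h 40 min; less 30 min break → 10 h 10 min
Fri: 10:04 AM–5:23 PM = 7 h 19 min; less 30 min break → 6 h 49 min
Sat: 5:34 AM–3:21 PM = 9 h 47 min; less 30 min break → 9 h 17 min
Total worked: 53 h 17 min = 53.28 h.
Threshold 40 h → overtime 13 h 17 min, regular 40 h 0 min.

Regular 40.00 hours, overtime 13.28 hours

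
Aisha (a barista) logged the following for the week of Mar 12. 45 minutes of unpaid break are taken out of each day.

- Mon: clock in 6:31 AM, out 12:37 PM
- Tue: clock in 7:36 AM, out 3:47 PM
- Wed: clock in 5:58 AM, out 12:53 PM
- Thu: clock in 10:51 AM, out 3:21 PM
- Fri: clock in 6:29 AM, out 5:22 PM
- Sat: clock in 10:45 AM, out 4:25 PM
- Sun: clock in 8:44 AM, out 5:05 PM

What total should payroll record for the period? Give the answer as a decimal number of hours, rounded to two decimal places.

Mon: 6:31 AM–12:37 PM = 6 h 6 min; less 45 min break → 5 h 21 min
Tue: 7:36 AM–3:47 PM = 8 h 11 min; less 45 min break → 7 h 26 min
Wed: 5:58 AM–12:53 PM = 6 h 55 min; less 45 min break → 6 h 10 min
Thu: 10:51 AM–3:21 PM = 4 h 30 min; less 45 min break → 3 h 45 min
Fri: 6:29 AM–5:22 PM = 10 h 53 min; less 45 min break → 10 h 8 min
Sat: 10:45 AM–4:25 PM = 5 h 40 min; less 45 min break → 4 h 55 min
Sun: 8:44 AM–5:05 PM = 8 h 21 min; less 45 min break → 7 h 36 min
Total: 5 h 21 min + 7 h 26 min + 6 h 10 min + 3 h 45 min + 10 h 8 min + 4 h 55 min + 7 h 36 min = 45 h 21 min.

45.35 hours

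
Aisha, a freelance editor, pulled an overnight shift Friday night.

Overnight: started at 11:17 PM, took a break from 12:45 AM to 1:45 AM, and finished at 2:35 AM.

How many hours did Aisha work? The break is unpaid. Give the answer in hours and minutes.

Overnight: 11:17 PM → midnight = 0 h 43 min; midnight → 2:35 AM = 2 h 35 min; span 3 h 18 min; less 60 min break → 2 h 18 min

2 h 18 min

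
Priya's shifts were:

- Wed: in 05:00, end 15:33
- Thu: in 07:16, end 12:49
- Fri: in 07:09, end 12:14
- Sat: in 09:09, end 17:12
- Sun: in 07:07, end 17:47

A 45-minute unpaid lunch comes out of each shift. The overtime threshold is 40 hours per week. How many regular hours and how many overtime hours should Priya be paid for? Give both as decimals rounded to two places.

Wed: 05:00–15:33 = 10 h 33 min; less 45 min break → 9 h 48 min
Thu: 07:16–12:49 = 5 h 33 min; less 45 min break → 4 h 48 min
Fri: 07:09–12:14 = 5 h 5 min; less 45 min break → 4 h 20 min
Sat: 09:09–17:12 = 8 h 3 min; less 45 min break → 7 h 18 min
Sun: 07:07–17:47 = 10 h 40 min; less 45 min break → 9 h 55 min
Total worked: 36 h 9 min = 36.15 h.
Threshold 40 h → overtime 0 h 0 min, regular 36 h 9 min.

Regular 36.15 hours, overtime 0.00 hours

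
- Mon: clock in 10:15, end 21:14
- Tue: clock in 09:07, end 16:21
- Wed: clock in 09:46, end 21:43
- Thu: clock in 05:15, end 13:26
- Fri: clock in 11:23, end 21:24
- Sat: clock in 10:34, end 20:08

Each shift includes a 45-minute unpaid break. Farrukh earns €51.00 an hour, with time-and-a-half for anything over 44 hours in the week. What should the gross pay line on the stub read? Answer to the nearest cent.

Mon: 10:15–21:14 = 10 h 59 min; less 45 min break → 10 h 14 min
Tue: 09:07–16:21 = 7 h 14 min; less 45 min break → 6 h 29 min
Wed: 09:46–21:43 = 11 h 57 min; less 45 min break → 11 h 12 min
Thu: 05:15–13:26 = 8 h 11 min; less 45 min break → 7 h 26 min
Fri: 11:23–21:24 = 10 h 1 min; less 45 min break → 9 h 16 min
Sat: 10:34–20:08 = 9 h 34 min; less 45 min break → 8 h 49 min
Total worked: 53 h 26 min = 3206 min.
Regular 44 h 0 min = 2640 min at €51.00/h; overtime 9 h 26 min = 566 min at €76.50/h.
Pay = (2640 × €51.00 + 566 × €76.50) ÷ 60 = €2965.65.

€2965.65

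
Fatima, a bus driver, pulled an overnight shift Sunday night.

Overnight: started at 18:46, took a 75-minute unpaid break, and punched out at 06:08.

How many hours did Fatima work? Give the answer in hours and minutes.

10 h 7 min

Overnight: 18:46 → midnight = 5 h 14 min; midnight → 06:08 = 6 h 8 min; span 11 h 22 min; less 75 min break → 10 h 7 min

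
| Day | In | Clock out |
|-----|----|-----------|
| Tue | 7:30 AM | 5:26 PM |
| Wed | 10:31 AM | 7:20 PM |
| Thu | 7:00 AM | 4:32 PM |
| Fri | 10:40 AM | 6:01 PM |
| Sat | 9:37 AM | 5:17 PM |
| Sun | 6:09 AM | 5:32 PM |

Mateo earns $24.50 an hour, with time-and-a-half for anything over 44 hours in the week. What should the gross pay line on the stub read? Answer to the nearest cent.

Tue: 7:30 AM–5:26 PM = 9 h 56 min
Wed: 10:31 AM–7:20 PM = 8 h 49 min
Thu: 7:00 AM–4:32 PM = 9 h 32 min
Fri: 10:40 AM–6:01 PM = 7 h 21 min
Sat: 9:37 AM–5:17 PM = 7 h 40 min
Sun: 6:09 AM–5:32 PM = 11 h 23 min
Total worked: 54 h 41 min = 3281 min.
Regular 44 h 0 min = 2640 min at $24.50/h; overtime 10 h 41 min = 641 min at $36.75/h.
Pay = (2640 × $24.50 + 641 × $36.75) ÷ 60 = $1470.61.

$1470.61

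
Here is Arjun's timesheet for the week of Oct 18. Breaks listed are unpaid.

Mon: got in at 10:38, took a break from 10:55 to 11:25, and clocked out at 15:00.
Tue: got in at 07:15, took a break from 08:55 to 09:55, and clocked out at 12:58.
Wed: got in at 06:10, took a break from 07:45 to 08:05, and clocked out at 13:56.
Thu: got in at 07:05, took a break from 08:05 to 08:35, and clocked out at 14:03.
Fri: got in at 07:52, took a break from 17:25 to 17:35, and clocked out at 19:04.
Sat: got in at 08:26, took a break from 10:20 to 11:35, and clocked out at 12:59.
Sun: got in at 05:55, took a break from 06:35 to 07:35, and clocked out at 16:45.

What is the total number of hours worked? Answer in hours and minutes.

46 h 39 min

Mon: 10:38–15:00 = 4 h 22 min; less 30 min break → 3 h 52 min
Tue: 07:15–12:58 = 5 h 43 min; less 60 min break → 4 h 43 min
Wed: 06:10–13:56 = 7 h 46 min; less 20 min break → 7 h 26 min
Thu: 07:05–14:03 = 6 h 58 min; less 30 min break → 6 h 28 min
Fri: 07:52–19:04 = 11 h 12 min; less 10 min break → 11 h 2 min
Sat: 08:26–12:59 = 4 h 33 min; less 75 min break → 3 h 18 min
Sun: 05:55–16:45 = 10 h 50 min; less 60 min break → 9 h 50 min
Total: 3 h 52 min + 4 h 43 min + 7 h 26 min + 6 h 28 min + 11 h 2 min + 3 h 18 min + 9 h 50 min = 46 h 39 min.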